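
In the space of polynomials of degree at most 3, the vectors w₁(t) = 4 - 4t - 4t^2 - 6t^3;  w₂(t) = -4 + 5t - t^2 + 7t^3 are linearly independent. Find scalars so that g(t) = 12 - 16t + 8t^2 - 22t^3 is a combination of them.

g = -w₁ - 4w₂

Take coordinate vectors relative to {1, t, …, t^3}.
Solve the system with w₁, w₂ as columns and g as the right-hand side.
Back-substitution yields (a₁, a₂) = (-1, -4).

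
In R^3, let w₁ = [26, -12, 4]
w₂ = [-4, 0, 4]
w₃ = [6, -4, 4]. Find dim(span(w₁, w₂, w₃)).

2

Put the 3×3 matrix [w₁|w₂|w₃] into echelon form.
There are 2 pivot columns, so rank = 2.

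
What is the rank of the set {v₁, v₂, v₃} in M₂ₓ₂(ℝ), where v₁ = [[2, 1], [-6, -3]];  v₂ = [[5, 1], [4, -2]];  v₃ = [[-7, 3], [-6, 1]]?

Use coordinates relative to {E₁₁, E₁₂, E₂₁, E₂₂}.
Put the 4×3 matrix [v₁|v₂|v₃] into echelon form.
There are 3 pivot columns, so rank = 3.

rank 3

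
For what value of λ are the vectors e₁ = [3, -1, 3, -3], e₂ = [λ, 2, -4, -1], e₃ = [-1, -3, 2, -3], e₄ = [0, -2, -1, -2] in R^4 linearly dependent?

λ = 52/7

The set is linearly dependent precisely when det[e₁; e₂; e₃; e₄] = 0.
Cofactor expansion gives det = 14*λ - 104.
Setting this to zero gives λ = 52/7.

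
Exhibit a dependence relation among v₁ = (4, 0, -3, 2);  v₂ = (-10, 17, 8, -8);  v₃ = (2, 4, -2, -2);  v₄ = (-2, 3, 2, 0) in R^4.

2v₁ + v₂ - 2v₃ - 3v₄ = 0

Set up α₁v₁ + … + α₄v₄ = 0 and solve the homogeneous system.
A generator of the null space is (2, 1, -2, -3).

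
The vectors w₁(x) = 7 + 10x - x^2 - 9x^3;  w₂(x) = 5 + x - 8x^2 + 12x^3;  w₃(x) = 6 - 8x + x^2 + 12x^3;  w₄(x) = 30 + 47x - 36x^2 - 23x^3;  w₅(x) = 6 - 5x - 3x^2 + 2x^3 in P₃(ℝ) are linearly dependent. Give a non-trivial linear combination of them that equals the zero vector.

Write each element as a vector in ℝ⁴ using {1, x, …, x^3}.
Set up α₁w₁ + … + α₅w₅ = 0 and solve the homogeneous system.
One solution (up to scaling) is (3, 3, -3, -1, 2).

3w₁ + 3w₂ - 3w₃ - w₄ + 2w₅ = 0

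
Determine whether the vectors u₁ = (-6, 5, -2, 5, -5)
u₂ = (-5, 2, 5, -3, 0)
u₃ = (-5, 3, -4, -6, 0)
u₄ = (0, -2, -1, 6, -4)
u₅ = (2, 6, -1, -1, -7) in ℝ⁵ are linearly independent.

Row-reduce the matrix whose columns are u₁, u₂, u₃, u₄, u₅.
The reduction yields 5 nonzero rows, so the rank is 5.
Since rank = 5 (the number of vectors), the set is linearly independent.

linearly independent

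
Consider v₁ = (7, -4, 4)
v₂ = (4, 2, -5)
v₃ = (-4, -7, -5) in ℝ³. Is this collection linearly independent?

The matrix [v₁|v₂|v₃] has determinant -555.
A nonzero determinant means the columns are linearly independent.

linearly independent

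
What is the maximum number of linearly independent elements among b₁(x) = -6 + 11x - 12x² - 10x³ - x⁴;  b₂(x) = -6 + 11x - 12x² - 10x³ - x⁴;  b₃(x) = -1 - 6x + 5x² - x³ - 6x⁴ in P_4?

Pass to coordinate vectors with respect to the basis {1, x, …, x⁴}.
Row-reduce the 3×5 matrix with these as rows.
Exactly 2 pivots survive; hence the rank is 2.

2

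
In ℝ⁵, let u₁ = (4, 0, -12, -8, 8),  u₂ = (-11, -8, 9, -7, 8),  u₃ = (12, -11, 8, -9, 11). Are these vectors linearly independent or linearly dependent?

Place the vectors as rows of a 3×5 matrix and reduce to echelon form.
The reduction yields 3 nonzero rows, so the rank is 3.
Since rank = 3 (the number of vectors), the set is linearly independent.

linearly independent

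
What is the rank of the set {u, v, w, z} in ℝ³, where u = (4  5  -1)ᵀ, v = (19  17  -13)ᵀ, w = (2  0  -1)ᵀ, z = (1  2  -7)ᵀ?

Put the 3×4 matrix [u|v|w|z] into echelon form.
Exactly 3 pivots survive; hence the rank is 3.
(With 4 elements in a 3-dimensional space the rank is at most 3.)

3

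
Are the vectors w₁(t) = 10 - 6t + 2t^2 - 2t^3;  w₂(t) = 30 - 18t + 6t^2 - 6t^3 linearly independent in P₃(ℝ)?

Write each element as a coordinate vector in ℝ⁴ using {1, t, …, t^3}.
Row-reduce the matrix whose columns are w₁, w₂.
The reduction yields 1 nonzero row, so the rank is 1.
Since rank 1 < 2, the set is linearly dependent.

linearly dependent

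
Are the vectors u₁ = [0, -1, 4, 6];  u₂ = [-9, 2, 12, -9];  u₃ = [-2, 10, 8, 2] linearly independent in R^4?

Place the vectors as rows of a 3×4 matrix and reduce to echelon form.
The reduction yields 3 nonzero rows, so the rank is 3.
Since rank = 3 (the number of vectors), the set is linearly independent.

linearly independent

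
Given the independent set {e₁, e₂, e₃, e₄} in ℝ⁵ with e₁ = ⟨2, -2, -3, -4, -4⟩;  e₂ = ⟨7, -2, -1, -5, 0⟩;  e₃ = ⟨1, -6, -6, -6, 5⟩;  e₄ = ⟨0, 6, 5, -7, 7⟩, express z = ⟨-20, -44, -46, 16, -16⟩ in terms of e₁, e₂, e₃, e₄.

Solve the system with e₁, e₂, e₃, e₄ as columns and z as the right-hand side.
Row-reducing the augmented matrix gives the unique coefficients (a₁, …, a₄) = (2, -4, 4, -4).

z = 2e₁ - 4e₂ + 4e₃ - 4e₄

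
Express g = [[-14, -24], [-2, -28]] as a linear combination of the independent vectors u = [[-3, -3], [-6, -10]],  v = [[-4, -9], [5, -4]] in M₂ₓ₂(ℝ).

g = 2u + 2v

Work in coordinates with respect to the standard basis {E₁₁, E₁₂, E₂₁, E₂₂}.
Solve the system with u, v as columns and g as the right-hand side.
Row-reducing the augmented matrix gives the unique coefficients (c₁, c₂) = (2, 2).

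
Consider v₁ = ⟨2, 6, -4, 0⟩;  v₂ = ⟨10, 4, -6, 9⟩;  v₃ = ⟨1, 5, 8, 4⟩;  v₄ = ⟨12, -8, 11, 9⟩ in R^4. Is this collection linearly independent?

The matrix [v₁|v₂|v₃|v₄] has determinant 6348.
A nonzero determinant means the columns are linearly independent.

linearly independent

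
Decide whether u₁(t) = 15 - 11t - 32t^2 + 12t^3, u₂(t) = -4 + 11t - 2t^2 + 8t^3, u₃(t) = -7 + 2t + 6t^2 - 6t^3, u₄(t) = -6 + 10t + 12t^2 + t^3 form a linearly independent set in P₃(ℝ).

linearly dependent

Take coordinates with respect to the standard basis {1, t, …, t^3}.
The matrix [u₁|u₂|u₃|u₄] has determinant 0.
A zero determinant means the columns are linearly dependent.
Indeed u₁ - u₂ + u₃ + 2u₄ = 0.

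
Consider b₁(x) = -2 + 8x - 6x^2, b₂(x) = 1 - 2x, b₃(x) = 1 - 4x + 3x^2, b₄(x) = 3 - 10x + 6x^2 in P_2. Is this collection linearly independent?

Write each element as a coordinate vector in ℝ³ using {1, x, x^2}.
There are 4 vectors in a 3-dimensional space, so they cannot be linearly independent.

linearly dependent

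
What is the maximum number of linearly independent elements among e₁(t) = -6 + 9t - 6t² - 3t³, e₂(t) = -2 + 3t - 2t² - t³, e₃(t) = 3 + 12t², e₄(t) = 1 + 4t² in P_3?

2

Represent each element by its coordinate vector in ℝ⁴.
Form the matrix with e₁, e₂, e₃, e₄ as columns and reduce.
There are 2 pivot columns, so rank = 2.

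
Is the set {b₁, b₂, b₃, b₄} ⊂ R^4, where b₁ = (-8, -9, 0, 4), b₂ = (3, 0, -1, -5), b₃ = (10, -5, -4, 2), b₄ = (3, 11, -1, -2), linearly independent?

Row-reduce the matrix whose columns are b₁, b₂, b₃, b₄.
The reduction yields 4 nonzero rows, so the rank is 4.
Since rank = 4 (the number of vectors), the set is linearly independent.

linearly independent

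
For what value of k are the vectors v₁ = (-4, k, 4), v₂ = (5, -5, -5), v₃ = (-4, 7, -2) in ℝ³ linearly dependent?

k = 4

The set is linearly dependent precisely when det[v₁; v₂; v₃] = 0.
The determinant works out to 30*k - 120.
Setting this to zero gives k = 4.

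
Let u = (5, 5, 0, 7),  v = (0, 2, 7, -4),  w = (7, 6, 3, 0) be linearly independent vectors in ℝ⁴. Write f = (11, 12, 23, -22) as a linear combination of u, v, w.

Set up the augmented matrix [u | v | w | f] and row-reduce.
The system has the unique solution (α₁, α₂, α₃) = (-2, 2, 3).

f = -2u + 2v + 3w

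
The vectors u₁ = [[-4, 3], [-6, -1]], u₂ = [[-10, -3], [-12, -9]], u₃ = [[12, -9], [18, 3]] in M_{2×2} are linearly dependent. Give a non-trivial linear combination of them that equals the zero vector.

3u₁ + u₃ = 0

Pass to coordinate vectors relative to the basis {E₁₁, E₁₂, E₂₁, E₂₂}.
Write the vectors as columns of a matrix and find a nonzero vector in its null space.
The free variable yields coefficients (3, 0, 1) (any nonzero multiple also works).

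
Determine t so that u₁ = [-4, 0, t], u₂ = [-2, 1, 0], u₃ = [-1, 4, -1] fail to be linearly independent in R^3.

The set is linearly dependent precisely when det[u₁; u₂; u₃] = 0.
The determinant works out to 4 - 7*t.
Setting this to zero gives t = 4/7.

t = 4/7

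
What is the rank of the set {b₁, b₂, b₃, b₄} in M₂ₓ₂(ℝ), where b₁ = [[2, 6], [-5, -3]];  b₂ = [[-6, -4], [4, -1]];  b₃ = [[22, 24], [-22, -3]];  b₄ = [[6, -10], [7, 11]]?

Represent each element by its coordinate vector in ℝ⁴.
Row-reduce the 4×4 matrix with these as rows.
Exactly 2 pivots survive; hence the rank is 2.

2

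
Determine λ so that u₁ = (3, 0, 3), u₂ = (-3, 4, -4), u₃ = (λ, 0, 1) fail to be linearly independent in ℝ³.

Dependence holds iff the 3×3 matrix [u₁ u₂ u₃] is singular.
The determinant works out to 12 - 12*λ.
Solving 12 - 12*λ = 0 yields λ = 1.

λ = 1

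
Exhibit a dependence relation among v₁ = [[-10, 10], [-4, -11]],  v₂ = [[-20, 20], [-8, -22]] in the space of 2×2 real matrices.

Write each element as a vector in ℝ⁴ using {E₁₁, E₁₂, E₂₁, E₂₂}.
Row-reduce the matrix with v₁, v₂ as columns; the null space gives the coefficients.
One solution (up to scaling) is (2, -1).

2v₁ - v₂ = 0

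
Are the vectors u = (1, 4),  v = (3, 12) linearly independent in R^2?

One vector is a scalar multiple of another, so the set is dependent.

linearly dependent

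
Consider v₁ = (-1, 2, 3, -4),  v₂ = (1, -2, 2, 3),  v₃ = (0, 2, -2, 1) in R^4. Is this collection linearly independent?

Row-reduce the matrix whose columns are v₁, v₂, v₃.
The reduction yields 3 nonzero rows, so the rank is 3.
Since rank = 3 (the number of vectors), the set is linearly independent.

linearly independent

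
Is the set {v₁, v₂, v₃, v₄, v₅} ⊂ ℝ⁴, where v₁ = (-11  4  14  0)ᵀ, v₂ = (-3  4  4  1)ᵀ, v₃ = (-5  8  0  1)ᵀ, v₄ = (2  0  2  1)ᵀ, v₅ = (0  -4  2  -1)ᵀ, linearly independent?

linearly dependent

There are 5 vectors in a 4-dimensional space, so they cannot be linearly independent.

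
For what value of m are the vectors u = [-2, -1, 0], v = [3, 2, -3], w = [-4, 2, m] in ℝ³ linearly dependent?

m = -24

The set is linearly dependent precisely when det[u; v; w] = 0.
Cofactor expansion gives det = -m - 24.
Setting this to zero gives m = -24.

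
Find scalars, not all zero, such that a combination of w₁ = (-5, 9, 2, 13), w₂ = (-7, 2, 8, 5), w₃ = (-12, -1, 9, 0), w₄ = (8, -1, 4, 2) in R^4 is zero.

w₁ - 3w₂ + 2w₃ + w₄ = 0

Solve the homogeneous system with w₁, w₂, w₃, w₄ as columns by row-reducing the coefficient matrix.
A generator of the null space is (1, -3, 2, 1).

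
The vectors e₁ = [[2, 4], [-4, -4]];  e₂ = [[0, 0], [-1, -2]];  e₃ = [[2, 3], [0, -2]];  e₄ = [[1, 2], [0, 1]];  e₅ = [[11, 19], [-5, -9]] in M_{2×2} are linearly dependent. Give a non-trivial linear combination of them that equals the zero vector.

Pass to coordinate vectors relative to the basis {E₁₁, E₁₂, E₂₁, E₂₂}.
Solve the homogeneous system with e₁, e₂, e₃, e₄, e₅ as columns by row-reducing the coefficient matrix.
One solution (up to scaling) is (1, 1, 3, 3, -1).

e₁ + e₂ + 3e₃ + 3e₄ - e₅ = 0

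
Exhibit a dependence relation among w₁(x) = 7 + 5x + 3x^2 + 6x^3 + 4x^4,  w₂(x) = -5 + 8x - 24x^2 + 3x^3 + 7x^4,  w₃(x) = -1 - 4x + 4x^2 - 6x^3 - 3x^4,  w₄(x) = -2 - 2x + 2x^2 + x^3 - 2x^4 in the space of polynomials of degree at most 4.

2w₁ + w₂ + 3w₃ + 3w₄ = 0

Pass to coordinate vectors relative to the basis {1, x, …, x^4}.
Set up α₁w₁ + … + α₄w₄ = 0 and solve the homogeneous system.
A generator of the null space is (2, 1, 3, 3).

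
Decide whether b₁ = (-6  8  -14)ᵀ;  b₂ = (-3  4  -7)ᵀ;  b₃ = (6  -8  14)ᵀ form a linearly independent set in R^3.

linearly dependent

Place the vectors as rows of a 3×3 matrix and reduce to echelon form.
The reduction yields 1 nonzero row, so the rank is 1.
Since rank 1 < 3, the set is linearly dependent.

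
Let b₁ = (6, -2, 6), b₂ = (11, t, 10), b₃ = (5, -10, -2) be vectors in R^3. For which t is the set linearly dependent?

t = -34/7

Dependence holds iff the 3×3 matrix [b₁ b₂ b₃] is singular.
Cofactor expansion gives det = -42*t - 204.
Setting this to zero gives t = -34/7.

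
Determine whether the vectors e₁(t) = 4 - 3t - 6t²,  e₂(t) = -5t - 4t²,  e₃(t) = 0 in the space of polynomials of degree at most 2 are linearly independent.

Write each element as a coordinate vector in ℝ³ using {1, t, t²}.
One of the vectors is the zero vector, so the set is linearly dependent.

linearly dependent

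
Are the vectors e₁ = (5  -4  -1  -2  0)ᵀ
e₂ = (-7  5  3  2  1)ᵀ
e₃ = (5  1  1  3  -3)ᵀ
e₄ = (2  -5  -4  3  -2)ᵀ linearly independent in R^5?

linearly independent

Place the vectors as rows of a 4×5 matrix and reduce to echelon form.
The reduction yields 4 nonzero rows, so the rank is 4.
Since rank = 4 (the number of vectors), the set is linearly independent.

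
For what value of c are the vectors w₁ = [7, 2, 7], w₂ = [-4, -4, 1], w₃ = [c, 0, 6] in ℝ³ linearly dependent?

c = 4

The vectors are dependent exactly when the determinant of the matrix with rows w₁, w₂, w₃ vanishes.
Cofactor expansion gives det = 30*c - 120.
This vanishes exactly when c = 4.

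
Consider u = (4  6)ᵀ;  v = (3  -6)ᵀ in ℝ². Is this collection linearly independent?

linearly independent

Row-reduce the matrix whose columns are u, v.
The reduction yields 2 nonzero rows, so the rank is 2.
Since rank = 2 (the number of vectors), the set is linearly independent.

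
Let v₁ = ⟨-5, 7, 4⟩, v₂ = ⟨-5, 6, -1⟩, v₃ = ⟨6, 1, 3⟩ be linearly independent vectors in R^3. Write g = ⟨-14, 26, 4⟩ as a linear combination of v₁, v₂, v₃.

g = v₁ + 3v₂ + v₃

Solve the system with v₁, v₂, v₃ as columns and g as the right-hand side.
The system has the unique solution (a₁, a₂, a₃) = (1, 3, 1).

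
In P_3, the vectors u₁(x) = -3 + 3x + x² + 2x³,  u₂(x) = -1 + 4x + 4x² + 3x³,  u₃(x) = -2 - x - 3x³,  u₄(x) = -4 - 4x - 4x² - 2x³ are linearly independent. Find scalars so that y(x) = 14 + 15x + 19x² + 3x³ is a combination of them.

y = -u₁ + u₂ + 2u₃ - 4u₄

Identify each element with its coordinate vector in ℝ⁴ via {1, x, …, x³}.
Write y = c₁u₁ + … + c₄u₄ and equate components.
Row-reducing the augmented matrix gives the unique coefficients (c₁, …, c₄) = (-1, 1, 2, -4).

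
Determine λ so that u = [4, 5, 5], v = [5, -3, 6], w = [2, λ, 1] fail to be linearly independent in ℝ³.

λ = -53

Place the vectors as rows of a 3×3 matrix; dependence ⇔ determinant zero.
Expanding, det = λ + 53.
Solving λ + 53 = 0 yields λ = -53.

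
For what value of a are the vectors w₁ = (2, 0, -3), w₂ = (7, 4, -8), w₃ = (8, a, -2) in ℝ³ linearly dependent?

Dependence holds iff the 3×3 matrix [w₁ w₂ w₃] is singular.
Expanding, det = 80 - 5*a.
Solving 80 - 5*a = 0 yields a = 16.

a = 16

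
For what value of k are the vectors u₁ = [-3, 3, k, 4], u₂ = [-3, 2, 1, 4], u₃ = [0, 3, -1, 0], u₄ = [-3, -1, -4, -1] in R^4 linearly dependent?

k = 2/3

The vectors are dependent exactly when the determinant of the matrix with rows u₁, u₂, u₃, u₄ vanishes.
The determinant works out to 45*k - 30.
Setting this to zero gives k = 2/3.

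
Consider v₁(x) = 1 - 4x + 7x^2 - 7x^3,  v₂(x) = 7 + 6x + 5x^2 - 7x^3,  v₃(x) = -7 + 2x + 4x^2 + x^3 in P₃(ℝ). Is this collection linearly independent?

linearly independent

Write each element as a coordinate vector in ℝ⁴ using {1, x, …, x^3}.
Place the vectors as rows of a 3×4 matrix and reduce to echelon form.
The reduction yields 3 nonzero rows, so the rank is 3.
Since rank = 3 (the number of vectors), the set is linearly independent.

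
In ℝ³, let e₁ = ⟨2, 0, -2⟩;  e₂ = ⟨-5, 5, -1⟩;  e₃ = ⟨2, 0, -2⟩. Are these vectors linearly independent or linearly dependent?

linearly dependent

Two of the vectors are equal, giving an immediate dependence.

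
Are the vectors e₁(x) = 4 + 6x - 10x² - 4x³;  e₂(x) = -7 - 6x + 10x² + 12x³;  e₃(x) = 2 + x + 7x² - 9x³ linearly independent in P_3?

Take coordinates with respect to the standard basis {1, x, …, x³}.
Row-reduce the matrix whose columns are e₁, e₂, e₃.
The reduction yields 3 nonzero rows, so the rank is 3.
Since rank = 3 (the number of vectors), the set is linearly independent.

linearly independent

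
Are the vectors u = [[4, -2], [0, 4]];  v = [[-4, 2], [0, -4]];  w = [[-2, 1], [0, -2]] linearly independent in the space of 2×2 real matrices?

linearly dependent

Take coordinates with respect to the standard basis {E₁₁, E₁₂, E₂₁, E₂₂}.
Place the vectors as rows of a 3×4 matrix and reduce to echelon form.
The reduction yields 1 nonzero row, so the rank is 1.
Since rank 1 < 3, the set is linearly dependent.
Indeed u + v = 0.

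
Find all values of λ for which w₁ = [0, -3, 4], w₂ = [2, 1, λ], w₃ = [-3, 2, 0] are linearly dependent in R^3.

λ = -28/9

Place the vectors as rows of a 3×3 matrix; dependence ⇔ determinant zero.
Expanding, det = 9*λ + 28.
Solving 9*λ + 28 = 0 yields λ = -28/9.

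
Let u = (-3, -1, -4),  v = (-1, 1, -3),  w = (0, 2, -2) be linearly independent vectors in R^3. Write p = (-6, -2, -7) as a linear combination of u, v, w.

p = 3u - 3v + 2w

Solve the system with u, v, w as columns and p as the right-hand side.
The system has the unique solution (a₁, a₂, a₃) = (3, -3, 2).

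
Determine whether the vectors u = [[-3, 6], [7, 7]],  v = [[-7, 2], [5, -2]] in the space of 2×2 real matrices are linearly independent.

linearly independent

Write each element as a coordinate vector in ℝ⁴ using {E₁₁, E₁₂, E₂₁, E₂₂}.
Place the vectors as rows of a 2×4 matrix and reduce to echelon form.
The reduction yields 2 nonzero rows, so the rank is 2.
Since rank = 2 (the number of vectors), the set is linearly independent.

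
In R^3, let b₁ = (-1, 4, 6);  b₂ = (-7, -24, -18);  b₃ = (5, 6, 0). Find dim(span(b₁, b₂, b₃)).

Form the matrix with b₁, b₂, b₃ as columns and reduce.
There are 2 pivot columns, so rank = 2.

dim = 2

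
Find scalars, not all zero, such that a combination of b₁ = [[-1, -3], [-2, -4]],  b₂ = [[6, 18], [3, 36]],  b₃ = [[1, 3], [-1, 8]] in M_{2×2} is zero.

3b₁ + b₂ - 3b₃ = 0

Take coordinates with respect to {E₁₁, E₁₂, E₂₁, E₂₂}.
Write the vectors as columns of a matrix and find a nonzero vector in its null space.
A generator of the null space is (3, 1, -3).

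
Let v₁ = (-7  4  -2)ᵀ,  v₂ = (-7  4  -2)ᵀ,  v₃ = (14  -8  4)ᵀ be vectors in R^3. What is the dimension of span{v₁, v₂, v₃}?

Row-reduce the 3×3 matrix with these as rows.
Reduction leaves 1 leading entry, giving rank 1.

dim = 1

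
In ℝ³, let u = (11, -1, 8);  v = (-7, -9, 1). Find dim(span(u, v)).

dim = 2

Put the 3×2 matrix [u|v] into echelon form.
Exactly 2 pivots survive; hence the rank is 2.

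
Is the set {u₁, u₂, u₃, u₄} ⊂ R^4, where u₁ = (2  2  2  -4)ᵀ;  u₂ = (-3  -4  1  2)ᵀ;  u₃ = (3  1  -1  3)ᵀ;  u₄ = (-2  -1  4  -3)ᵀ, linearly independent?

The matrix [u₁|u₂|u₃|u₄] has determinant 76.
A nonzero determinant means the columns are linearly independent.

linearly independent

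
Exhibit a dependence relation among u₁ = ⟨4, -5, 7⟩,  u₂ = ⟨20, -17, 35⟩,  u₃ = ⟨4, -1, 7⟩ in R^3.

3u₁ - u₂ + 2u₃ = 0

Set up α₁u₁ + … + α₃u₃ = 0 and solve the homogeneous system.
One solution (up to scaling) is (3, -1, 2).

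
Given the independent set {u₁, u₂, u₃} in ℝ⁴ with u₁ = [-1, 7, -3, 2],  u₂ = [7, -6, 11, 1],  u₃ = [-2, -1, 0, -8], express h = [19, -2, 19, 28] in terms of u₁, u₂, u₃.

h = u₁ + 2u₂ - 3u₃

Solve the system with u₁, u₂, u₃ as columns and h as the right-hand side.
The system has the unique solution (c₁, c₂, c₃) = (1, 2, -3).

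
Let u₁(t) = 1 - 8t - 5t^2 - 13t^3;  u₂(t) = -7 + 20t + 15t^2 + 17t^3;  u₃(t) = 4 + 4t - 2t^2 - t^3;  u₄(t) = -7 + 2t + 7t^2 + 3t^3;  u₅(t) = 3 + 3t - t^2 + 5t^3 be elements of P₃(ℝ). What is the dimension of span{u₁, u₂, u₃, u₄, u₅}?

Represent each element by its coordinate vector in ℝ⁴.
Put the 4×5 matrix [u₁|u₂|u₃|u₄|u₅] into echelon form.
Exactly 3 pivots survive; hence the rank is 3.
(With 5 elements in a 4-dimensional space the rank is at most 4.)

dim = 3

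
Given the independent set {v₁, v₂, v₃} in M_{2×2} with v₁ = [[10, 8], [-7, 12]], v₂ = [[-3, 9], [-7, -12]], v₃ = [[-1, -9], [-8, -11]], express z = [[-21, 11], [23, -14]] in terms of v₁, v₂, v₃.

z = -2v₁ + v₂ - 2v₃

Identify each element with its coordinate vector in ℝ⁴ via {E₁₁, E₁₂, E₂₁, E₂₂}.
Since v₁, v₂, v₃ are independent, the coefficients expressing z are uniquely determined by a linear system.
Back-substitution yields (α₁, α₂, α₃) = (-2, 1, -2).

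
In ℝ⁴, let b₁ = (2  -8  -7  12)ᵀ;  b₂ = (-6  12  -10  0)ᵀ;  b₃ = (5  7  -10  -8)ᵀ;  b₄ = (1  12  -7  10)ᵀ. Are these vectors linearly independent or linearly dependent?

Form the 4×4 matrix with these as columns; its determinant is 31420.
A nonzero determinant means the columns are linearly independent.

linearly independent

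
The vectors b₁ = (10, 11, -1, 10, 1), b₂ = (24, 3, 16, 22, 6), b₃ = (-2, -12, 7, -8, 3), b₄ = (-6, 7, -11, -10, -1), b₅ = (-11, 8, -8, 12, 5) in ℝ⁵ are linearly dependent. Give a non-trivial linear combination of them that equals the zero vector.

2b₁ - b₂ + b₃ - b₄ = 0

Set up α₁b₁ + … + α₅b₅ = 0 and solve the homogeneous system.
The free variable yields coefficients (2, -1, 1, -1, 0) (any nonzero multiple also works).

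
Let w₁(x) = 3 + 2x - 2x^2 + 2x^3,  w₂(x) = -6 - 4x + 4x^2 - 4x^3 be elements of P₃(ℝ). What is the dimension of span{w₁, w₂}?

dim = 1

Represent each element by its coordinate vector in ℝ⁴.
Row-reduce the 2×4 matrix with these as rows.
Reduction leaves 1 leading entry, giving rank 1.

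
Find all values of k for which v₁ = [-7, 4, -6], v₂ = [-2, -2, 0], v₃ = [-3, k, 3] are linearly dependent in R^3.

k = -17/2

The set is linearly dependent precisely when det[v₁; v₂; v₃] = 0.
The determinant works out to 12*k + 102.
This vanishes exactly when k = -17/2.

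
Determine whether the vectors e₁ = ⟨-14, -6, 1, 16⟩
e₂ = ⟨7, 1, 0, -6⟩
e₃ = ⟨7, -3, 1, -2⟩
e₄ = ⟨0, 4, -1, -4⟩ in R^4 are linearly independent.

The matrix [e₁|e₂|e₃|e₄] has determinant 0.
A zero determinant means the columns are linearly dependent.
Indeed e₁ + 3e₂ - e₃ = 0.

linearly dependent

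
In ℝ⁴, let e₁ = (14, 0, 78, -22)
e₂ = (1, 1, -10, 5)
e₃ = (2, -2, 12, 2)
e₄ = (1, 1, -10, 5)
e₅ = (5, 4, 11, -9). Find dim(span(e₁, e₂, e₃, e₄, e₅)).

Form the matrix with e₁, e₂, e₃, e₄, e₅ as columns and reduce.
Exactly 3 pivots survive; hence the rank is 3.
(With 5 elements in a 4-dimensional space the rank is at most 4.)

3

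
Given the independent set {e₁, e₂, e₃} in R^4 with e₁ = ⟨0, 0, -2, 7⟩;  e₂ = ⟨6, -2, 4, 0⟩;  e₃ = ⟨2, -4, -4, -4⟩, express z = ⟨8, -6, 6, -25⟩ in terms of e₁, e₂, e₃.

z = -3e₁ + e₂ + e₃

Write z = α₁e₁ + … + α₃e₃ and equate components.
The system has the unique solution (α₁, α₂, α₃) = (-3, 1, 1).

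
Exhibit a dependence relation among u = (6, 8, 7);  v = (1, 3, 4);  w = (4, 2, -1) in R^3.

Write the vectors as columns of a matrix and find a nonzero vector in its null space.
The free variable yields coefficients (1, -2, -1) (any nonzero multiple also works).

u - 2v - w = 0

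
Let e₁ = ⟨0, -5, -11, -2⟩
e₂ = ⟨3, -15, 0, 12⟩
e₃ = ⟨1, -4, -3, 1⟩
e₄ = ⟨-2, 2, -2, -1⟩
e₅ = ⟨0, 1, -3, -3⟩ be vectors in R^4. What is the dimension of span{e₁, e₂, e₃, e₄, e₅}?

Apply Gaussian elimination to the matrix whose rows are e₁, e₂, e₃, e₄, e₅.
There are 3 pivot columns, so rank = 3.
(With 5 elements in a 4-dimensional space the rank is at most 4.)

3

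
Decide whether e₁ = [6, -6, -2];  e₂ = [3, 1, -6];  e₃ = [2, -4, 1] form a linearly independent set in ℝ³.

linearly independent

Place the vectors as rows of a 3×3 matrix and reduce to echelon form.
The reduction yields 3 nonzero rows, so the rank is 3.
Since rank = 3 (the number of vectors), the set is linearly independent.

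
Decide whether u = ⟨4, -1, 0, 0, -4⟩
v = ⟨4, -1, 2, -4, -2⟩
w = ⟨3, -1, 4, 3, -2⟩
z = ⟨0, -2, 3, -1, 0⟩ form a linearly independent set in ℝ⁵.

Row-reduce the matrix whose columns are u, v, w, z.
The reduction yields 4 nonzero rows, so the rank is 4.
Since rank = 4 (the number of vectors), the set is linearly independent.

linearly independent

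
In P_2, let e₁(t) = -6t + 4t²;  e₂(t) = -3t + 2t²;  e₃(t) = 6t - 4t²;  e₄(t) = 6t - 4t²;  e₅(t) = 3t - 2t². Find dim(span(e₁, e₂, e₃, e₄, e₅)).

dim = 1

Pass to coordinate vectors with respect to the basis {1, t, t²}.
Form the matrix with e₁, e₂, e₃, e₄, e₅ as columns and reduce.
Exactly 1 pivot survives; hence the rank is 1.
(With 5 elements in a 3-dimensional space the rank is at most 3.)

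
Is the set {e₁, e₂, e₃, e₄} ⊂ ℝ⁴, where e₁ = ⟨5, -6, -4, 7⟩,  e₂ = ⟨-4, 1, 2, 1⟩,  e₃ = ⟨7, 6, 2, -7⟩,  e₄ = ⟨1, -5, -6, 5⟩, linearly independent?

linearly independent

The matrix [e₁|e₂|e₃|e₄] has determinant -450.
A nonzero determinant means the columns are linearly independent.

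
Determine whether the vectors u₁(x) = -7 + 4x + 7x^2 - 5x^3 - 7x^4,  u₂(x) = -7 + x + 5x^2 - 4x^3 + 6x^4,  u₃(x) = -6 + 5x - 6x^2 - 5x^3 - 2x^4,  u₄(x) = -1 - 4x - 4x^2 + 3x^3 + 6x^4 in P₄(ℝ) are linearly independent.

Write each element as a coordinate vector in ℝ⁵ using {1, x, …, x^4}.
Row-reduce the matrix whose columns are u₁, u₂, u₃, u₄.
The reduction yields 4 nonzero rows, so the rank is 4.
Since rank = 4 (the number of vectors), the set is linearly independent.

linearly independent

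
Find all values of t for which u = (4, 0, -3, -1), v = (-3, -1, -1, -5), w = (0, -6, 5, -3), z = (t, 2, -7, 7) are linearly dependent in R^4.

t = 18

The vectors are dependent exactly when the determinant of the matrix with rows u, v, w, z vanishes.
The determinant works out to 70*t - 1260.
Setting this to zero gives t = 18.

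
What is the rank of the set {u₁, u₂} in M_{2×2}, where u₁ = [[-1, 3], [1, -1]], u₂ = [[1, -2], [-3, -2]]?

Use coordinates relative to {E₁₁, E₁₂, E₂₁, E₂₂}.
Form the matrix with u₁, u₂ as columns and reduce.
Exactly 2 pivots survive; hence the rank is 2.

rank 2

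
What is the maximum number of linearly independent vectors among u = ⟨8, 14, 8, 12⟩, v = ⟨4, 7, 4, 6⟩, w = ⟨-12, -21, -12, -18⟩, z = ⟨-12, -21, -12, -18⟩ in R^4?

1

Form the matrix with u, v, w, z as columns and reduce.
Reduction leaves 1 leading entry, giving rank 1.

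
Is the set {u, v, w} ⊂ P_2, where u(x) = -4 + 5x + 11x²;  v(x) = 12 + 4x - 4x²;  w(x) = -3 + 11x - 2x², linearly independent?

Write each element as a coordinate vector in ℝ³ using {1, x, x²}.
Place the vectors as rows of a 3×3 matrix and reduce to echelon form.
The reduction yields 3 nonzero rows, so the rank is 3.
Since rank = 3 (the number of vectors), the set is linearly independent.

linearly independent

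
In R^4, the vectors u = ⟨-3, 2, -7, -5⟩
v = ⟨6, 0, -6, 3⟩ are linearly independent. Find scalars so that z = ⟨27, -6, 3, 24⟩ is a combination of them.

Set up the augmented matrix [u | v | z] and row-reduce.
The system has the unique solution (α₁, α₂) = (-3, 3).

z = -3u + 3v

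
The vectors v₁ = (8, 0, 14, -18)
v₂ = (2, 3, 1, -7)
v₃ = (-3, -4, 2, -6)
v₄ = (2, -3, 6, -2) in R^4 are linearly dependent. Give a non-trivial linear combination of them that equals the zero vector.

v₁ - 2v₂ - 2v₄ = 0

Row-reduce the matrix with v₁, v₂, v₃, v₄ as columns; the null space gives the coefficients.
The free variable yields coefficients (1, -2, 0, -2) (any nonzero multiple also works).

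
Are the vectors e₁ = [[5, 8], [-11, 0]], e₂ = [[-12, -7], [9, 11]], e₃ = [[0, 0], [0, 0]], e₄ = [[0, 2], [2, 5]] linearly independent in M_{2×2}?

linearly dependent

Take coordinates with respect to the standard basis {E₁₁, E₁₂, E₂₁, E₂₂}.
One of the vectors is the zero vector, so the set is linearly dependent.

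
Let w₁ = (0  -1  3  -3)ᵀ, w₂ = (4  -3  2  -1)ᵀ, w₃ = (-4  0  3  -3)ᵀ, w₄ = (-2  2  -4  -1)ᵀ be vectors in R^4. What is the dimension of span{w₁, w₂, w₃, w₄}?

Row-reduce the 4×4 matrix with these as rows.
The echelon form has 4 nonzero rows, so the rank is 4.

dim = 4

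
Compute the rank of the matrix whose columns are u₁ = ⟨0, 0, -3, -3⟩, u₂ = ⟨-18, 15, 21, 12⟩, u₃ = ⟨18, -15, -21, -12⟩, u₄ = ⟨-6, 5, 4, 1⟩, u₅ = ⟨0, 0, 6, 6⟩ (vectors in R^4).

rank 2

Put the 4×5 matrix [u₁|u₂|u₃|u₄|u₅] into echelon form.
The echelon form has 2 nonzero rows, so the rank is 2.
(With 5 elements in a 4-dimensional space the rank is at most 4.)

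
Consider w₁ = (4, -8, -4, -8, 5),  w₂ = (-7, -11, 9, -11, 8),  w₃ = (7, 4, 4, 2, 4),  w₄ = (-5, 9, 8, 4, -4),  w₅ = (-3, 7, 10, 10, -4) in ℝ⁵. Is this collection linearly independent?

Row-reduce the matrix whose columns are w₁, w₂, w₃, w₄, w₅.
The reduction yields 5 nonzero rows, so the rank is 5.
Since rank = 5 (the number of vectors), the set is linearly independent.

linearly independent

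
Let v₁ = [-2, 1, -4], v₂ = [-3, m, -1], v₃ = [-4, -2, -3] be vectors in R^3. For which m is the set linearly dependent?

The vectors are dependent exactly when the determinant of the matrix with rows v₁, v₂, v₃ vanishes.
Cofactor expansion gives det = -10*m - 25.
Solving -10*m - 25 = 0 yields m = -5/2.

m = -5/2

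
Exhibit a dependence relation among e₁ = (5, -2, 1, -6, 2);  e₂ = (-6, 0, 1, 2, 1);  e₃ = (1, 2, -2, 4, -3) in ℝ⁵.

Write the vectors as columns of a matrix and find a nonzero vector in its null space.
The free variable yields coefficients (1, 1, 1) (any nonzero multiple also works).

e₁ + e₂ + e₃ = 0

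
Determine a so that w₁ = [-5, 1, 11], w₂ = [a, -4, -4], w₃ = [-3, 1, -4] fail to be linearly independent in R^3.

The set is linearly dependent precisely when det[w₁; w₂; w₃] = 0.
Expanding, det = 15*a - 220.
This vanishes exactly when a = 44/3.

a = 44/3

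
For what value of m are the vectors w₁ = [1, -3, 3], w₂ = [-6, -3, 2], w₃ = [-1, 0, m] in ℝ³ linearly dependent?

m = -1/7

Place the vectors as rows of a 3×3 matrix; dependence ⇔ determinant zero.
Expanding, det = -21*m - 3.
Setting this to zero gives m = -1/7.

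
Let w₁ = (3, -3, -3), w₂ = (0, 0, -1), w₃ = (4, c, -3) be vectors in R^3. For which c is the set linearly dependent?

Place the vectors as rows of a 3×3 matrix; dependence ⇔ determinant zero.
Cofactor expansion gives det = 3*c + 12.
This vanishes exactly when c = -4.

c = -4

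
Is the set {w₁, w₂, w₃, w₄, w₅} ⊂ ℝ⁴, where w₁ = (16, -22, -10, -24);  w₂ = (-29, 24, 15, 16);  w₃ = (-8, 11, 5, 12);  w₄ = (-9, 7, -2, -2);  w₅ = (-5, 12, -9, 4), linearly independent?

There are 5 vectors in a 4-dimensional space, so they cannot be linearly independent.

linearly dependent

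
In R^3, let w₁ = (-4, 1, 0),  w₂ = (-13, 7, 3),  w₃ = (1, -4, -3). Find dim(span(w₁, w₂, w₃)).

dim = 2

Row-reduce the 3×3 matrix with these as rows.
Reduction leaves 2 leading entries, giving rank 2.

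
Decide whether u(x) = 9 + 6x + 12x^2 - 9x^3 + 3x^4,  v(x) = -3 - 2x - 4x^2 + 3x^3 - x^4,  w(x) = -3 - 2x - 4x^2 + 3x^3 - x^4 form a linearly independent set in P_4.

Write each element as a coordinate vector in ℝ⁵ using {1, x, …, x^4}.
Two of the vectors are equal, giving an immediate dependence.

linearly dependent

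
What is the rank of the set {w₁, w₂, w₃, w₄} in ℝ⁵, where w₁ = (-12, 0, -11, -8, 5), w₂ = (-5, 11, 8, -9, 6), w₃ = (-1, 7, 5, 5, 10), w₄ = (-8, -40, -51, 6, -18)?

3

Row-reduce the 4×5 matrix with these as rows.
Reduction leaves 3 leading entries, giving rank 3.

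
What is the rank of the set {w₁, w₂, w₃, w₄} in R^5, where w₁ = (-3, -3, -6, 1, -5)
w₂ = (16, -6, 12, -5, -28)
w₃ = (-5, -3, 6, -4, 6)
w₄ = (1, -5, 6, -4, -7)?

3

Form the matrix with w₁, w₂, w₃, w₄ as columns and reduce.
The echelon form has 3 nonzero rows, so the rank is 3.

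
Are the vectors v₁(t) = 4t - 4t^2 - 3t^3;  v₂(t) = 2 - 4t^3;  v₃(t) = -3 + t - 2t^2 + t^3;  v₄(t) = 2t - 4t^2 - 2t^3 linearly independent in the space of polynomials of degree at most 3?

linearly independent

Take coordinates with respect to the standard basis {1, t, …, t^3}.
Row-reduce the matrix whose columns are v₁, v₂, v₃, v₄.
The reduction yields 4 nonzero rows, so the rank is 4.
Since rank = 4 (the number of vectors), the set is linearly independent.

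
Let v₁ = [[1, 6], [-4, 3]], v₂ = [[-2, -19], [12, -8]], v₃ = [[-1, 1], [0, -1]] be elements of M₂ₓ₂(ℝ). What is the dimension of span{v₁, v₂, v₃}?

Use coordinates relative to {E₁₁, E₁₂, E₂₁, E₂₂}.
Apply Gaussian elimination to the matrix whose rows are v₁, v₂, v₃.
The echelon form has 2 nonzero rows, so the rank is 2.

2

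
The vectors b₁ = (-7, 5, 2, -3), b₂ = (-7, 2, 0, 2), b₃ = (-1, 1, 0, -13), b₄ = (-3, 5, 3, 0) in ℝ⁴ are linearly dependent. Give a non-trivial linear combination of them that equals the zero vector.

Solve the homogeneous system with b₁, b₂, b₃, b₄ as columns by row-reducing the coefficient matrix.
One solution (up to scaling) is (3, -2, -1, -2).

3b₁ - 2b₂ - b₃ - 2b₄ = 0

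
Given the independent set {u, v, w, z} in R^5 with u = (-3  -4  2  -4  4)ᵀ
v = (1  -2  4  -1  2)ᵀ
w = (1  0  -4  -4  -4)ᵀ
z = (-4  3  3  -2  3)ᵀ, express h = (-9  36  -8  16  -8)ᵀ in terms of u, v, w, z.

h = -4u - 4v - w + 4z

Since u, v, w, z are independent, the coefficients expressing h are uniquely determined by a linear system.
Back-substitution yields (α₁, …, α₄) = (-4, -4, -1, 4).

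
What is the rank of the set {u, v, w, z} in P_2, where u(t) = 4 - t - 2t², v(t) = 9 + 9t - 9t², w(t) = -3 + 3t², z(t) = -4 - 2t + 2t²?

Pass to coordinate vectors with respect to the basis {1, t, t²}.
Put the 3×4 matrix [u|v|w|z] into echelon form.
There are 3 pivot columns, so rank = 3.
(With 4 elements in a 3-dimensional space the rank is at most 3.)

rank 3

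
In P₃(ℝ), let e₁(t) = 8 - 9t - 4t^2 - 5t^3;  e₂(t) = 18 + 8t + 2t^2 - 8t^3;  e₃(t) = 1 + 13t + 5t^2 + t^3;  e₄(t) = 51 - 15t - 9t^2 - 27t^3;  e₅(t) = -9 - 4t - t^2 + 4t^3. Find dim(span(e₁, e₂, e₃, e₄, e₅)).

dim = 2

Use coordinates relative to {1, t, …, t^3}.
Row-reduce the 5×4 matrix with these as rows.
Exactly 2 pivots survive; hence the rank is 2.
(With 5 elements in a 4-dimensional space the rank is at most 4.)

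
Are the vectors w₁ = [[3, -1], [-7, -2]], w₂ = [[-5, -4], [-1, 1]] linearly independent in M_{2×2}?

linearly independent

Write each element as a coordinate vector in ℝ⁴ using {E₁₁, E₁₂, E₂₁, E₂₂}.
Row-reduce the matrix whose columns are w₁, w₂.
The reduction yields 2 nonzero rows, so the rank is 2.
Since rank = 2 (the number of vectors), the set is linearly independent.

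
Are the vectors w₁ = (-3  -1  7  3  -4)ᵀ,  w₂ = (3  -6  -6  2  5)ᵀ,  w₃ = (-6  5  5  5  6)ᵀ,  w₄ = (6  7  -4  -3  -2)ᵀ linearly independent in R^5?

linearly independent

Row-reduce the matrix whose columns are w₁, w₂, w₃, w₄.
The reduction yields 4 nonzero rows, so the rank is 4.
Since rank = 4 (the number of vectors), the set is linearly independent.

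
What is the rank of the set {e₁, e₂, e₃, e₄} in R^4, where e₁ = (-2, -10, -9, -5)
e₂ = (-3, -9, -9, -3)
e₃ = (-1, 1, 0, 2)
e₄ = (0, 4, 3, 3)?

rank 2

Apply Gaussian elimination to the matrix whose rows are e₁, e₂, e₃, e₄.
There are 2 pivot columns, so rank = 2.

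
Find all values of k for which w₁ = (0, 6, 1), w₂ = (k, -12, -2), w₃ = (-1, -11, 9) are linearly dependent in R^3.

k = 0

The set is linearly dependent precisely when det[w₁; w₂; w₃] = 0.
The determinant works out to -65*k.
Solving -65*k = 0 yields k = 0.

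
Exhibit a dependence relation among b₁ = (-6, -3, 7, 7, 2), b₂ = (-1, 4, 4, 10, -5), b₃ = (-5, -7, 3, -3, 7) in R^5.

b₁ - b₂ - b₃ = 0

Row-reduce the matrix with b₁, b₂, b₃ as columns; the null space gives the coefficients.
A generator of the null space is (1, -1, -1).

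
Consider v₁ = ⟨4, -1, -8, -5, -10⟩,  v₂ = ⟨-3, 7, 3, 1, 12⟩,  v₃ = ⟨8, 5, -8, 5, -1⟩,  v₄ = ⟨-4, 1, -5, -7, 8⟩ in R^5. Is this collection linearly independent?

Row-reduce the matrix whose columns are v₁, v₂, v₃, v₄.
The reduction yields 4 nonzero rows, so the rank is 4.
Since rank = 4 (the number of vectors), the set is linearly independent.

linearly independent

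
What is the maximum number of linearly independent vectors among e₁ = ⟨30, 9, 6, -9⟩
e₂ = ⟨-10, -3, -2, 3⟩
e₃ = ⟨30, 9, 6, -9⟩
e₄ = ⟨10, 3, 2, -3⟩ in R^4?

Row-reduce the 4×4 matrix with these as rows.
There is 1 pivot column, so rank = 1.

1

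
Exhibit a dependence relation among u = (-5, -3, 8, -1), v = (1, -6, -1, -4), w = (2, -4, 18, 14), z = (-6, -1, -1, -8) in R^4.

Row-reduce the matrix with u, v, w, z as columns; the null space gives the coefficients.
A generator of the null space is (2, 0, -1, -2).

2u - w - 2z = 0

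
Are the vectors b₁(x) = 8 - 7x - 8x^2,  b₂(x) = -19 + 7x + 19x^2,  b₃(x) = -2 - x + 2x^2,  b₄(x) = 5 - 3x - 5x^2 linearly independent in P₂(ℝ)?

linearly dependent

Take coordinates with respect to the standard basis {1, x, x^2}.
There are 4 vectors in a 3-dimensional space, so they cannot be linearly independent.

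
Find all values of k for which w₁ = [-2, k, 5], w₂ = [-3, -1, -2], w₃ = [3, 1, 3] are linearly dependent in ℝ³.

k = -2/3

Dependence holds iff the 3×3 matrix [w₁ w₂ w₃] is singular.
The determinant works out to 3*k + 2.
Setting this to zero gives k = -2/3.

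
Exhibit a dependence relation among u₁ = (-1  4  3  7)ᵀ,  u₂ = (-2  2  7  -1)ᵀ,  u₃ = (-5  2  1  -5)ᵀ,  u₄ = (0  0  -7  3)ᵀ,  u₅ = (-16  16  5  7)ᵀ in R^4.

Set up α₁u₁ + … + α₅u₅ = 0 and solve the homogeneous system.
A generator of the null space is (3, -1, 3, 0, -1).

3u₁ - u₂ + 3u₃ - u₅ = 0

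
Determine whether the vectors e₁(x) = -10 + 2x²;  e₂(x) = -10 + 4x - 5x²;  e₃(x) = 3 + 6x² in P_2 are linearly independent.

Write each element as a coordinate vector in ℝ³ using {1, x, x²}.
Place the vectors as rows of a 3×3 matrix and reduce to echelon form.
The reduction yields 3 nonzero rows, so the rank is 3.
Since rank = 3 (the number of vectors), the set is linearly independent.

linearly independent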